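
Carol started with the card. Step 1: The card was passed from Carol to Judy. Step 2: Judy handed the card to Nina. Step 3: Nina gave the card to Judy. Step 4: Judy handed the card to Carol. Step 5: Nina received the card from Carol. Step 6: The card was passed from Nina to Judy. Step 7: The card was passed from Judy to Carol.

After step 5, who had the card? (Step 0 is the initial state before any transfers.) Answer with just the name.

Tracking the card holder through step 5:
After step 0 (start): Carol
After step 1: Judy
After step 2: Nina
After step 3: Judy
After step 4: Carol
After step 5: Nina

At step 5, the holder is Nina.

Answer: Nina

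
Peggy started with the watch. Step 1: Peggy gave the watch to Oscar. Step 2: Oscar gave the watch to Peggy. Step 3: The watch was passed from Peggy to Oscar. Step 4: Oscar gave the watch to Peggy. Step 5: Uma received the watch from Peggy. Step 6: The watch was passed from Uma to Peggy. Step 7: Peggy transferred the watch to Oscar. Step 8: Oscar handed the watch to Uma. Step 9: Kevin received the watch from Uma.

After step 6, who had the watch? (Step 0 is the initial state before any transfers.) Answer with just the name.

Tracking the watch holder through step 6:
After step 0 (start): Peggy
After step 1: Oscar
After step 2: Peggy
After step 3: Oscar
After step 4: Peggy
After step 5: Uma
After step 6: Peggy

At step 6, the holder is Peggy.

Answer: Peggy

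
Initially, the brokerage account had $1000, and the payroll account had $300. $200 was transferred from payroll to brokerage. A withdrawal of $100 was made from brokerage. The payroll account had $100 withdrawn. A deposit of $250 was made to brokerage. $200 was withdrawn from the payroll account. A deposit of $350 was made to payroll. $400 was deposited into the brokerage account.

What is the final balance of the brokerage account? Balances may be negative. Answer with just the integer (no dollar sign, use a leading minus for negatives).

Tracking account balances step by step:
Start: brokerage=1000, payroll=300
Event 1 (transfer 200 payroll -> brokerage): payroll: 300 - 200 = 100, brokerage: 1000 + 200 = 1200. Balances: brokerage=1200, payroll=100
Event 2 (withdraw 100 from brokerage): brokerage: 1200 - 100 = 1100. Balances: brokerage=1100, payroll=100
Event 3 (withdraw 100 from payroll): payroll: 100 - 100 = 0. Balances: brokerage=1100, payroll=0
Event 4 (deposit 250 to brokerage): brokerage: 1100 + 250 = 1350. Balances: brokerage=1350, payroll=0
Event 5 (withdraw 200 from payroll): payroll: 0 - 200 = -200. Balances: brokerage=1350, payroll=-200
Event 6 (deposit 350 to payroll): payroll: -200 + 350 = 150. Balances: brokerage=1350, payroll=150
Event 7 (deposit 400 to brokerage): brokerage: 1350 + 400 = 1750. Balances: brokerage=1750, payroll=150

Final balance of brokerage: 1750

Answer: 1750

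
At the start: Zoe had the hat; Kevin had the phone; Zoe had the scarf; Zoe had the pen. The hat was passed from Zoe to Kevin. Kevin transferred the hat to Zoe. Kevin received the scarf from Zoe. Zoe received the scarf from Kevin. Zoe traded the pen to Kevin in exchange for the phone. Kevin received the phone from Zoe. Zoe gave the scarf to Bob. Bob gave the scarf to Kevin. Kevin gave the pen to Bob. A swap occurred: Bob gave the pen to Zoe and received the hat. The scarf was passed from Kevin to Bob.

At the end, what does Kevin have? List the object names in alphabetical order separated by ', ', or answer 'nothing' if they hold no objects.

Answer: phone

Derivation:
Tracking all object holders:
Start: hat:Zoe, phone:Kevin, scarf:Zoe, pen:Zoe
Event 1 (give hat: Zoe -> Kevin). State: hat:Kevin, phone:Kevin, scarf:Zoe, pen:Zoe
Event 2 (give hat: Kevin -> Zoe). State: hat:Zoe, phone:Kevin, scarf:Zoe, pen:Zoe
Event 3 (give scarf: Zoe -> Kevin). State: hat:Zoe, phone:Kevin, scarf:Kevin, pen:Zoe
Event 4 (give scarf: Kevin -> Zoe). State: hat:Zoe, phone:Kevin, scarf:Zoe, pen:Zoe
Event 5 (swap pen<->phone: now pen:Kevin, phone:Zoe). State: hat:Zoe, phone:Zoe, scarf:Zoe, pen:Kevin
Event 6 (give phone: Zoe -> Kevin). State: hat:Zoe, phone:Kevin, scarf:Zoe, pen:Kevin
Event 7 (give scarf: Zoe -> Bob). State: hat:Zoe, phone:Kevin, scarf:Bob, pen:Kevin
Event 8 (give scarf: Bob -> Kevin). State: hat:Zoe, phone:Kevin, scarf:Kevin, pen:Kevin
Event 9 (give pen: Kevin -> Bob). State: hat:Zoe, phone:Kevin, scarf:Kevin, pen:Bob
Event 10 (swap pen<->hat: now pen:Zoe, hat:Bob). State: hat:Bob, phone:Kevin, scarf:Kevin, pen:Zoe
Event 11 (give scarf: Kevin -> Bob). State: hat:Bob, phone:Kevin, scarf:Bob, pen:Zoe

Final state: hat:Bob, phone:Kevin, scarf:Bob, pen:Zoe
Kevin holds: phone.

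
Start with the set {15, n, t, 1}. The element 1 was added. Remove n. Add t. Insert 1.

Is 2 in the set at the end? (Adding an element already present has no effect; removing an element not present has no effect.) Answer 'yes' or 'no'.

Tracking the set through each operation:
Start: {1, 15, n, t}
Event 1 (add 1): already present, no change. Set: {1, 15, n, t}
Event 2 (remove n): removed. Set: {1, 15, t}
Event 3 (add t): already present, no change. Set: {1, 15, t}
Event 4 (add 1): already present, no change. Set: {1, 15, t}

Final set: {1, 15, t} (size 3)
2 is NOT in the final set.

Answer: no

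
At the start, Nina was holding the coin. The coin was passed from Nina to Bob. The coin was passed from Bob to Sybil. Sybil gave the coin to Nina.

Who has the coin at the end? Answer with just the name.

Answer: Nina

Derivation:
Tracking the coin through each event:
Start: Nina has the coin.
After event 1: Bob has the coin.
After event 2: Sybil has the coin.
After event 3: Nina has the coin.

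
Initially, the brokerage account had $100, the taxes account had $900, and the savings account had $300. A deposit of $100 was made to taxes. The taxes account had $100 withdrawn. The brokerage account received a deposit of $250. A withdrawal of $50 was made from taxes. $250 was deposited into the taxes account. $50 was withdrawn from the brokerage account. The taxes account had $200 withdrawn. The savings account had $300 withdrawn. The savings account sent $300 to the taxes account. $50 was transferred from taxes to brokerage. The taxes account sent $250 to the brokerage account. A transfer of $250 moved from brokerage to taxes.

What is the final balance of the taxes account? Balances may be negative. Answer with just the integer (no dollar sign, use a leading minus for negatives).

Tracking account balances step by step:
Start: brokerage=100, taxes=900, savings=300
Event 1 (deposit 100 to taxes): taxes: 900 + 100 = 1000. Balances: brokerage=100, taxes=1000, savings=300
Event 2 (withdraw 100 from taxes): taxes: 1000 - 100 = 900. Balances: brokerage=100, taxes=900, savings=300
Event 3 (deposit 250 to brokerage): brokerage: 100 + 250 = 350. Balances: brokerage=350, taxes=900, savings=300
Event 4 (withdraw 50 from taxes): taxes: 900 - 50 = 850. Balances: brokerage=350, taxes=850, savings=300
Event 5 (deposit 250 to taxes): taxes: 850 + 250 = 1100. Balances: brokerage=350, taxes=1100, savings=300
Event 6 (withdraw 50 from brokerage): brokerage: 350 - 50 = 300. Balances: brokerage=300, taxes=1100, savings=300
Event 7 (withdraw 200 from taxes): taxes: 1100 - 200 = 900. Balances: brokerage=300, taxes=900, savings=300
Event 8 (withdraw 300 from savings): savings: 300 - 300 = 0. Balances: brokerage=300, taxes=900, savings=0
Event 9 (transfer 300 savings -> taxes): savings: 0 - 300 = -300, taxes: 900 + 300 = 1200. Balances: brokerage=300, taxes=1200, savings=-300
Event 10 (transfer 50 taxes -> brokerage): taxes: 1200 - 50 = 1150, brokerage: 300 + 50 = 350. Balances: brokerage=350, taxes=1150, savings=-300
Event 11 (transfer 250 taxes -> brokerage): taxes: 1150 - 250 = 900, brokerage: 350 + 250 = 600. Balances: brokerage=600, taxes=900, savings=-300
Event 12 (transfer 250 brokerage -> taxes): brokerage: 600 - 250 = 350, taxes: 900 + 250 = 1150. Balances: brokerage=350, taxes=1150, savings=-300

Final balance of taxes: 1150

Answer: 1150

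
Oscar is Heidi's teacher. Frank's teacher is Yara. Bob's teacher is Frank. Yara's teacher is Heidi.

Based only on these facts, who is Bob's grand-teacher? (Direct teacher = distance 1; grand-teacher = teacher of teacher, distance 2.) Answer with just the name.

Answer: Yara

Derivation:
Reconstructing the teacher chain from the given facts:
  Oscar -> Heidi -> Yara -> Frank -> Bob
(each arrow means 'teacher of the next')
Positions in the chain (0 = top):
  position of Oscar: 0
  position of Heidi: 1
  position of Yara: 2
  position of Frank: 3
  position of Bob: 4

Bob is at position 4; the grand-teacher is 2 steps up the chain, i.e. position 2: Yara.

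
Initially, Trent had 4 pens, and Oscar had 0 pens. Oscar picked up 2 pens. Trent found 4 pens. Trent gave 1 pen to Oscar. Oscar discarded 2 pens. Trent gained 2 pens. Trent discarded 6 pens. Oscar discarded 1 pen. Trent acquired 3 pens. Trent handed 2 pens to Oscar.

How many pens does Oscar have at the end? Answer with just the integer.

Tracking counts step by step:
Start: Trent=4, Oscar=0
Event 1 (Oscar +2): Oscar: 0 -> 2. State: Trent=4, Oscar=2
Event 2 (Trent +4): Trent: 4 -> 8. State: Trent=8, Oscar=2
Event 3 (Trent -> Oscar, 1): Trent: 8 -> 7, Oscar: 2 -> 3. State: Trent=7, Oscar=3
Event 4 (Oscar -2): Oscar: 3 -> 1. State: Trent=7, Oscar=1
Event 5 (Trent +2): Trent: 7 -> 9. State: Trent=9, Oscar=1
Event 6 (Trent -6): Trent: 9 -> 3. State: Trent=3, Oscar=1
Event 7 (Oscar -1): Oscar: 1 -> 0. State: Trent=3, Oscar=0
Event 8 (Trent +3): Trent: 3 -> 6. State: Trent=6, Oscar=0
Event 9 (Trent -> Oscar, 2): Trent: 6 -> 4, Oscar: 0 -> 2. State: Trent=4, Oscar=2

Oscar's final count: 2

Answer: 2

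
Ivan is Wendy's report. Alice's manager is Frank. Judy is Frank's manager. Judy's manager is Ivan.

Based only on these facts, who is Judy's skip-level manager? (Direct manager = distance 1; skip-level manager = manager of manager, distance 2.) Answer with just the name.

Answer: Wendy

Derivation:
Reconstructing the manager chain from the given facts:
  Wendy -> Ivan -> Judy -> Frank -> Alice
(each arrow means 'manager of the next')
Positions in the chain (0 = top):
  position of Wendy: 0
  position of Ivan: 1
  position of Judy: 2
  position of Frank: 3
  position of Alice: 4

Judy is at position 2; the skip-level manager is 2 steps up the chain, i.e. position 0: Wendy.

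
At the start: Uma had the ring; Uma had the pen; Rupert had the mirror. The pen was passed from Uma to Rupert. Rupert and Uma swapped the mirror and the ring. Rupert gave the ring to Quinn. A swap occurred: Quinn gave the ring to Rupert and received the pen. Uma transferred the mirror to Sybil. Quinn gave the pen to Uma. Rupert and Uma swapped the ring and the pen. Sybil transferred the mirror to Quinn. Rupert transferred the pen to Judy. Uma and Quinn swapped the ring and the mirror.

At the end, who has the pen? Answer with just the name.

Tracking all object holders:
Start: ring:Uma, pen:Uma, mirror:Rupert
Event 1 (give pen: Uma -> Rupert). State: ring:Uma, pen:Rupert, mirror:Rupert
Event 2 (swap mirror<->ring: now mirror:Uma, ring:Rupert). State: ring:Rupert, pen:Rupert, mirror:Uma
Event 3 (give ring: Rupert -> Quinn). State: ring:Quinn, pen:Rupert, mirror:Uma
Event 4 (swap ring<->pen: now ring:Rupert, pen:Quinn). State: ring:Rupert, pen:Quinn, mirror:Uma
Event 5 (give mirror: Uma -> Sybil). State: ring:Rupert, pen:Quinn, mirror:Sybil
Event 6 (give pen: Quinn -> Uma). State: ring:Rupert, pen:Uma, mirror:Sybil
Event 7 (swap ring<->pen: now ring:Uma, pen:Rupert). State: ring:Uma, pen:Rupert, mirror:Sybil
Event 8 (give mirror: Sybil -> Quinn). State: ring:Uma, pen:Rupert, mirror:Quinn
Event 9 (give pen: Rupert -> Judy). State: ring:Uma, pen:Judy, mirror:Quinn
Event 10 (swap ring<->mirror: now ring:Quinn, mirror:Uma). State: ring:Quinn, pen:Judy, mirror:Uma

Final state: ring:Quinn, pen:Judy, mirror:Uma
The pen is held by Judy.

Answer: Judy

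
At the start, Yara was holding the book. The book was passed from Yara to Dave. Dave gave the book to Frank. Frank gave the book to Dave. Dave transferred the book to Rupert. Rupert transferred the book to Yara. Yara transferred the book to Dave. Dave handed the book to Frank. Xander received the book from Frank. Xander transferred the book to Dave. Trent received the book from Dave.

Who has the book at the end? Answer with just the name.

Tracking the book through each event:
Start: Yara has the book.
After event 1: Dave has the book.
After event 2: Frank has the book.
After event 3: Dave has the book.
After event 4: Rupert has the book.
After event 5: Yara has the book.
After event 6: Dave has the book.
After event 7: Frank has the book.
After event 8: Xander has the book.
After event 9: Dave has the book.
After event 10: Trent has the book.

Answer: Trent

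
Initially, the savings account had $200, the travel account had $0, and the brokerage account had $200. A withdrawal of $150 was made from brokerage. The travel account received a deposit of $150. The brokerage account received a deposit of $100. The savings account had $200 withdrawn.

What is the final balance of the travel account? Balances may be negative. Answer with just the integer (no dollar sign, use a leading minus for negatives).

Answer: 150

Derivation:
Tracking account balances step by step:
Start: savings=200, travel=0, brokerage=200
Event 1 (withdraw 150 from brokerage): brokerage: 200 - 150 = 50. Balances: savings=200, travel=0, brokerage=50
Event 2 (deposit 150 to travel): travel: 0 + 150 = 150. Balances: savings=200, travel=150, brokerage=50
Event 3 (deposit 100 to brokerage): brokerage: 50 + 100 = 150. Balances: savings=200, travel=150, brokerage=150
Event 4 (withdraw 200 from savings): savings: 200 - 200 = 0. Balances: savings=0, travel=150, brokerage=150

Final balance of travel: 150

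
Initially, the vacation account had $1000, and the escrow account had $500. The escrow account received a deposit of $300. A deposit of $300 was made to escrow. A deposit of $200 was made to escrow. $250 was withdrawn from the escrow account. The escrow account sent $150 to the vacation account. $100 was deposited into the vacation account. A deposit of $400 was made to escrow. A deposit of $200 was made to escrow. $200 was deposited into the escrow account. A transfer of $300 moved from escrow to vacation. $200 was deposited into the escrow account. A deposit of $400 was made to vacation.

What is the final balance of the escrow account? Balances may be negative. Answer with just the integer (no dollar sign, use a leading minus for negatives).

Answer: 1600

Derivation:
Tracking account balances step by step:
Start: vacation=1000, escrow=500
Event 1 (deposit 300 to escrow): escrow: 500 + 300 = 800. Balances: vacation=1000, escrow=800
Event 2 (deposit 300 to escrow): escrow: 800 + 300 = 1100. Balances: vacation=1000, escrow=1100
Event 3 (deposit 200 to escrow): escrow: 1100 + 200 = 1300. Balances: vacation=1000, escrow=1300
Event 4 (withdraw 250 from escrow): escrow: 1300 - 250 = 1050. Balances: vacation=1000, escrow=1050
Event 5 (transfer 150 escrow -> vacation): escrow: 1050 - 150 = 900, vacation: 1000 + 150 = 1150. Balances: vacation=1150, escrow=900
Event 6 (deposit 100 to vacation): vacation: 1150 + 100 = 1250. Balances: vacation=1250, escrow=900
Event 7 (deposit 400 to escrow): escrow: 900 + 400 = 1300. Balances: vacation=1250, escrow=1300
Event 8 (deposit 200 to escrow): escrow: 1300 + 200 = 1500. Balances: vacation=1250, escrow=1500
Event 9 (deposit 200 to escrow): escrow: 1500 + 200 = 1700. Balances: vacation=1250, escrow=1700
Event 10 (transfer 300 escrow -> vacation): escrow: 1700 - 300 = 1400, vacation: 1250 + 300 = 1550. Balances: vacation=1550, escrow=1400
Event 11 (deposit 200 to escrow): escrow: 1400 + 200 = 1600. Balances: vacation=1550, escrow=1600
Event 12 (deposit 400 to vacation): vacation: 1550 + 400 = 1950. Balances: vacation=1950, escrow=1600

Final balance of escrow: 1600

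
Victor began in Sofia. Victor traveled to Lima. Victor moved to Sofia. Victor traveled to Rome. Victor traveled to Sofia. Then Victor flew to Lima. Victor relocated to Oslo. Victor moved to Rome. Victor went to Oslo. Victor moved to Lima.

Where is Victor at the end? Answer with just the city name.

Tracking Victor's location:
Start: Victor is in Sofia.
After move 1: Sofia -> Lima. Victor is in Lima.
After move 2: Lima -> Sofia. Victor is in Sofia.
After move 3: Sofia -> Rome. Victor is in Rome.
After move 4: Rome -> Sofia. Victor is in Sofia.
After move 5: Sofia -> Lima. Victor is in Lima.
After move 6: Lima -> Oslo. Victor is in Oslo.
After move 7: Oslo -> Rome. Victor is in Rome.
After move 8: Rome -> Oslo. Victor is in Oslo.
After move 9: Oslo -> Lima. Victor is in Lima.

Answer: Lima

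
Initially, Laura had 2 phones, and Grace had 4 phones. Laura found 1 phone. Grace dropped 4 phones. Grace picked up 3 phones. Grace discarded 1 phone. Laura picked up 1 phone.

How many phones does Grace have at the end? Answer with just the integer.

Answer: 2

Derivation:
Tracking counts step by step:
Start: Laura=2, Grace=4
Event 1 (Laura +1): Laura: 2 -> 3. State: Laura=3, Grace=4
Event 2 (Grace -4): Grace: 4 -> 0. State: Laura=3, Grace=0
Event 3 (Grace +3): Grace: 0 -> 3. State: Laura=3, Grace=3
Event 4 (Grace -1): Grace: 3 -> 2. State: Laura=3, Grace=2
Event 5 (Laura +1): Laura: 3 -> 4. State: Laura=4, Grace=2

Grace's final count: 2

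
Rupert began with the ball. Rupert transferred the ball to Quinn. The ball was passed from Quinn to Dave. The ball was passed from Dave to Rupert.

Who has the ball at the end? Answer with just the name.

Answer: Rupert

Derivation:
Tracking the ball through each event:
Start: Rupert has the ball.
After event 1: Quinn has the ball.
After event 2: Dave has the ball.
After event 3: Rupert has the ball.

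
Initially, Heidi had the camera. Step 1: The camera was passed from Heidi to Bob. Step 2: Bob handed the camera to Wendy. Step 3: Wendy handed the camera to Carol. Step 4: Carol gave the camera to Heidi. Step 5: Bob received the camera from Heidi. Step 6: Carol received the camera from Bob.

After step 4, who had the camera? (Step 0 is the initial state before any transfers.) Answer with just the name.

Tracking the camera holder through step 4:
After step 0 (start): Heidi
After step 1: Bob
After step 2: Wendy
After step 3: Carol
After step 4: Heidi

At step 4, the holder is Heidi.

Answer: Heidi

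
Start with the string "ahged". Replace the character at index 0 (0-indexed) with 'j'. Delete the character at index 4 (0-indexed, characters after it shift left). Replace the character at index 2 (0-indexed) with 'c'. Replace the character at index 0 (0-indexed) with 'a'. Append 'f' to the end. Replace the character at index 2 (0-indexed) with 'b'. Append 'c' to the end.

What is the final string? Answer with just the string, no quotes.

Applying each edit step by step:
Start: "ahged"
Op 1 (replace idx 0: 'a' -> 'j'): "ahged" -> "jhged"
Op 2 (delete idx 4 = 'd'): "jhged" -> "jhge"
Op 3 (replace idx 2: 'g' -> 'c'): "jhge" -> "jhce"
Op 4 (replace idx 0: 'j' -> 'a'): "jhce" -> "ahce"
Op 5 (append 'f'): "ahce" -> "ahcef"
Op 6 (replace idx 2: 'c' -> 'b'): "ahcef" -> "ahbef"
Op 7 (append 'c'): "ahbef" -> "ahbefc"

Answer: ahbefc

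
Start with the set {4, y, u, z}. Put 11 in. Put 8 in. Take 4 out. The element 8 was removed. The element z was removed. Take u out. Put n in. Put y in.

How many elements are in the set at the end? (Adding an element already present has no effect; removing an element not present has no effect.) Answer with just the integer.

Tracking the set through each operation:
Start: {4, u, y, z}
Event 1 (add 11): added. Set: {11, 4, u, y, z}
Event 2 (add 8): added. Set: {11, 4, 8, u, y, z}
Event 3 (remove 4): removed. Set: {11, 8, u, y, z}
Event 4 (remove 8): removed. Set: {11, u, y, z}
Event 5 (remove z): removed. Set: {11, u, y}
Event 6 (remove u): removed. Set: {11, y}
Event 7 (add n): added. Set: {11, n, y}
Event 8 (add y): already present, no change. Set: {11, n, y}

Final set: {11, n, y} (size 3)

Answer: 3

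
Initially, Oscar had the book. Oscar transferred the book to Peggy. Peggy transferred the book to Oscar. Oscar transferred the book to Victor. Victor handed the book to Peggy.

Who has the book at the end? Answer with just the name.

Answer: Peggy

Derivation:
Tracking the book through each event:
Start: Oscar has the book.
After event 1: Peggy has the book.
After event 2: Oscar has the book.
After event 3: Victor has the book.
After event 4: Peggy has the book.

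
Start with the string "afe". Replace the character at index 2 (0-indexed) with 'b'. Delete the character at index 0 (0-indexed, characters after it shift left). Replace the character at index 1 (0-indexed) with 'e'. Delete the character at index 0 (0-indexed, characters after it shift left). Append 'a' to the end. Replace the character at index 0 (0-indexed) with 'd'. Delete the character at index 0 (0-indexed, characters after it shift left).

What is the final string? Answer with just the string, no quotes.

Answer: a

Derivation:
Applying each edit step by step:
Start: "afe"
Op 1 (replace idx 2: 'e' -> 'b'): "afe" -> "afb"
Op 2 (delete idx 0 = 'a'): "afb" -> "fb"
Op 3 (replace idx 1: 'b' -> 'e'): "fb" -> "fe"
Op 4 (delete idx 0 = 'f'): "fe" -> "e"
Op 5 (append 'a'): "e" -> "ea"
Op 6 (replace idx 0: 'e' -> 'd'): "ea" -> "da"
Op 7 (delete idx 0 = 'd'): "da" -> "a"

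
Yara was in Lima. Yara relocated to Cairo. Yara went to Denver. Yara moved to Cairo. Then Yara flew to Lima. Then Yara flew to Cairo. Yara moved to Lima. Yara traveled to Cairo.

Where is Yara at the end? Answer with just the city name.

Answer: Cairo

Derivation:
Tracking Yara's location:
Start: Yara is in Lima.
After move 1: Lima -> Cairo. Yara is in Cairo.
After move 2: Cairo -> Denver. Yara is in Denver.
After move 3: Denver -> Cairo. Yara is in Cairo.
After move 4: Cairo -> Lima. Yara is in Lima.
After move 5: Lima -> Cairo. Yara is in Cairo.
After move 6: Cairo -> Lima. Yara is in Lima.
After move 7: Lima -> Cairo. Yara is in Cairo.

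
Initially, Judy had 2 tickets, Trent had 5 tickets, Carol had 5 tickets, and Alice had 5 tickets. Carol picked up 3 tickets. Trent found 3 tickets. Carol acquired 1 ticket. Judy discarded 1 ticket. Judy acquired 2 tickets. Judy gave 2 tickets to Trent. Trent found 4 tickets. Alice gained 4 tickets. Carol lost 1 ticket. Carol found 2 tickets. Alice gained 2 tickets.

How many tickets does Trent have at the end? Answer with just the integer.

Tracking counts step by step:
Start: Judy=2, Trent=5, Carol=5, Alice=5
Event 1 (Carol +3): Carol: 5 -> 8. State: Judy=2, Trent=5, Carol=8, Alice=5
Event 2 (Trent +3): Trent: 5 -> 8. State: Judy=2, Trent=8, Carol=8, Alice=5
Event 3 (Carol +1): Carol: 8 -> 9. State: Judy=2, Trent=8, Carol=9, Alice=5
Event 4 (Judy -1): Judy: 2 -> 1. State: Judy=1, Trent=8, Carol=9, Alice=5
Event 5 (Judy +2): Judy: 1 -> 3. State: Judy=3, Trent=8, Carol=9, Alice=5
Event 6 (Judy -> Trent, 2): Judy: 3 -> 1, Trent: 8 -> 10. State: Judy=1, Trent=10, Carol=9, Alice=5
Event 7 (Trent +4): Trent: 10 -> 14. State: Judy=1, Trent=14, Carol=9, Alice=5
Event 8 (Alice +4): Alice: 5 -> 9. State: Judy=1, Trent=14, Carol=9, Alice=9
Event 9 (Carol -1): Carol: 9 -> 8. State: Judy=1, Trent=14, Carol=8, Alice=9
Event 10 (Carol +2): Carol: 8 -> 10. State: Judy=1, Trent=14, Carol=10, Alice=9
Event 11 (Alice +2): Alice: 9 -> 11. State: Judy=1, Trent=14, Carol=10, Alice=11

Trent's final count: 14

Answer: 14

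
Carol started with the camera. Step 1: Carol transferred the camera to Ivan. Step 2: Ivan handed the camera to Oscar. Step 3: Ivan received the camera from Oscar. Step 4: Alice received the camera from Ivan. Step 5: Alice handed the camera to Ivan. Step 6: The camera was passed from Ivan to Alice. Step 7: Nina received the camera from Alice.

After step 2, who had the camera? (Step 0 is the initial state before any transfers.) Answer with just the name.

Tracking the camera holder through step 2:
After step 0 (start): Carol
After step 1: Ivan
After step 2: Oscar

At step 2, the holder is Oscar.

Answer: Oscar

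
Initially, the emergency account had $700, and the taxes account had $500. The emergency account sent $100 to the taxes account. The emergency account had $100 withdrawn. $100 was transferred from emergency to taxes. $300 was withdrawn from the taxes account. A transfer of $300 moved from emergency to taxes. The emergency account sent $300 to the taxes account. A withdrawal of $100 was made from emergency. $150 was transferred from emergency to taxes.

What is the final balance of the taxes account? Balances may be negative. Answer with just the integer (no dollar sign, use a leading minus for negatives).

Answer: 1150

Derivation:
Tracking account balances step by step:
Start: emergency=700, taxes=500
Event 1 (transfer 100 emergency -> taxes): emergency: 700 - 100 = 600, taxes: 500 + 100 = 600. Balances: emergency=600, taxes=600
Event 2 (withdraw 100 from emergency): emergency: 600 - 100 = 500. Balances: emergency=500, taxes=600
Event 3 (transfer 100 emergency -> taxes): emergency: 500 - 100 = 400, taxes: 600 + 100 = 700. Balances: emergency=400, taxes=700
Event 4 (withdraw 300 from taxes): taxes: 700 - 300 = 400. Balances: emergency=400, taxes=400
Event 5 (transfer 300 emergency -> taxes): emergency: 400 - 300 = 100, taxes: 400 + 300 = 700. Balances: emergency=100, taxes=700
Event 6 (transfer 300 emergency -> taxes): emergency: 100 - 300 = -200, taxes: 700 + 300 = 1000. Balances: emergency=-200, taxes=1000
Event 7 (withdraw 100 from emergency): emergency: -200 - 100 = -300. Balances: emergency=-300, taxes=1000
Event 8 (transfer 150 emergency -> taxes): emergency: -300 - 150 = -450, taxes: 1000 + 150 = 1150. Balances: emergency=-450, taxes=1150

Final balance of taxes: 1150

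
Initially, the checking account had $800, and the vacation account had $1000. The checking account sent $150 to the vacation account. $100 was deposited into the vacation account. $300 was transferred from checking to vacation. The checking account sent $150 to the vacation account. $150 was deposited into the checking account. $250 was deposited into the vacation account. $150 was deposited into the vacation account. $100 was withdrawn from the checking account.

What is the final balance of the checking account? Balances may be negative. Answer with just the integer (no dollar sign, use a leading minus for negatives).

Answer: 250

Derivation:
Tracking account balances step by step:
Start: checking=800, vacation=1000
Event 1 (transfer 150 checking -> vacation): checking: 800 - 150 = 650, vacation: 1000 + 150 = 1150. Balances: checking=650, vacation=1150
Event 2 (deposit 100 to vacation): vacation: 1150 + 100 = 1250. Balances: checking=650, vacation=1250
Event 3 (transfer 300 checking -> vacation): checking: 650 - 300 = 350, vacation: 1250 + 300 = 1550. Balances: checking=350, vacation=1550
Event 4 (transfer 150 checking -> vacation): checking: 350 - 150 = 200, vacation: 1550 + 150 = 1700. Balances: checking=200, vacation=1700
Event 5 (deposit 150 to checking): checking: 200 + 150 = 350. Balances: checking=350, vacation=1700
Event 6 (deposit 250 to vacation): vacation: 1700 + 250 = 1950. Balances: checking=350, vacation=1950
Event 7 (deposit 150 to vacation): vacation: 1950 + 150 = 2100. Balances: checking=350, vacation=2100
Event 8 (withdraw 100 from checking): checking: 350 - 100 = 250. Balances: checking=250, vacation=2100

Final balance of checking: 250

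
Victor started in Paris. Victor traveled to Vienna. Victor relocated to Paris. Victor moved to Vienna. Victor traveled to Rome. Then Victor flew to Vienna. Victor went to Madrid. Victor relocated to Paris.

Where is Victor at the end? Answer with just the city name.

Answer: Paris

Derivation:
Tracking Victor's location:
Start: Victor is in Paris.
After move 1: Paris -> Vienna. Victor is in Vienna.
After move 2: Vienna -> Paris. Victor is in Paris.
After move 3: Paris -> Vienna. Victor is in Vienna.
After move 4: Vienna -> Rome. Victor is in Rome.
After move 5: Rome -> Vienna. Victor is in Vienna.
After move 6: Vienna -> Madrid. Victor is in Madrid.
After move 7: Madrid -> Paris. Victor is in Paris.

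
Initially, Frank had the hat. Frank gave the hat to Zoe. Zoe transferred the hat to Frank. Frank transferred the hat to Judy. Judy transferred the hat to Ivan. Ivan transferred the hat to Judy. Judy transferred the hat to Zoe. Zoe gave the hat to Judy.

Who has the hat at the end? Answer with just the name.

Tracking the hat through each event:
Start: Frank has the hat.
After event 1: Zoe has the hat.
After event 2: Frank has the hat.
After event 3: Judy has the hat.
After event 4: Ivan has the hat.
After event 5: Judy has the hat.
After event 6: Zoe has the hat.
After event 7: Judy has the hat.

Answer: Judy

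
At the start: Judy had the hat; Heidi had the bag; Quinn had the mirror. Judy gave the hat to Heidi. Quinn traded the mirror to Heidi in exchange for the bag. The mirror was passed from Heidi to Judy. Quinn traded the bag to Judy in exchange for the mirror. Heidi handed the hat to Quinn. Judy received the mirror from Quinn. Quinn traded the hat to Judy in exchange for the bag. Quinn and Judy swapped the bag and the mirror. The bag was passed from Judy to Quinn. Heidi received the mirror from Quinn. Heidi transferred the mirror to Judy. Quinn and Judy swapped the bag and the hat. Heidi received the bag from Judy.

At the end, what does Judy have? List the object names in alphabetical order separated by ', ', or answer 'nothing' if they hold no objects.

Tracking all object holders:
Start: hat:Judy, bag:Heidi, mirror:Quinn
Event 1 (give hat: Judy -> Heidi). State: hat:Heidi, bag:Heidi, mirror:Quinn
Event 2 (swap mirror<->bag: now mirror:Heidi, bag:Quinn). State: hat:Heidi, bag:Quinn, mirror:Heidi
Event 3 (give mirror: Heidi -> Judy). State: hat:Heidi, bag:Quinn, mirror:Judy
Event 4 (swap bag<->mirror: now bag:Judy, mirror:Quinn). State: hat:Heidi, bag:Judy, mirror:Quinn
Event 5 (give hat: Heidi -> Quinn). State: hat:Quinn, bag:Judy, mirror:Quinn
Event 6 (give mirror: Quinn -> Judy). State: hat:Quinn, bag:Judy, mirror:Judy
Event 7 (swap hat<->bag: now hat:Judy, bag:Quinn). State: hat:Judy, bag:Quinn, mirror:Judy
Event 8 (swap bag<->mirror: now bag:Judy, mirror:Quinn). State: hat:Judy, bag:Judy, mirror:Quinn
Event 9 (give bag: Judy -> Quinn). State: hat:Judy, bag:Quinn, mirror:Quinn
Event 10 (give mirror: Quinn -> Heidi). State: hat:Judy, bag:Quinn, mirror:Heidi
Event 11 (give mirror: Heidi -> Judy). State: hat:Judy, bag:Quinn, mirror:Judy
Event 12 (swap bag<->hat: now bag:Judy, hat:Quinn). State: hat:Quinn, bag:Judy, mirror:Judy
Event 13 (give bag: Judy -> Heidi). State: hat:Quinn, bag:Heidi, mirror:Judy

Final state: hat:Quinn, bag:Heidi, mirror:Judy
Judy holds: mirror.

Answer: mirror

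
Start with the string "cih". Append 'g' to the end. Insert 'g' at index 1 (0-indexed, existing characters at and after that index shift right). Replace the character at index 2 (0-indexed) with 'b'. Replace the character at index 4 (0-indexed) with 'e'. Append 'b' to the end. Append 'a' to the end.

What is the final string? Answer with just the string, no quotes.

Applying each edit step by step:
Start: "cih"
Op 1 (append 'g'): "cih" -> "cihg"
Op 2 (insert 'g' at idx 1): "cihg" -> "cgihg"
Op 3 (replace idx 2: 'i' -> 'b'): "cgihg" -> "cgbhg"
Op 4 (replace idx 4: 'g' -> 'e'): "cgbhg" -> "cgbhe"
Op 5 (append 'b'): "cgbhe" -> "cgbheb"
Op 6 (append 'a'): "cgbheb" -> "cgbheba"

Answer: cgbheba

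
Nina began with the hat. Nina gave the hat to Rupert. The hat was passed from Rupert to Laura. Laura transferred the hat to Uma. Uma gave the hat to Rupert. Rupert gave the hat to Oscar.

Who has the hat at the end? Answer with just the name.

Tracking the hat through each event:
Start: Nina has the hat.
After event 1: Rupert has the hat.
After event 2: Laura has the hat.
After event 3: Uma has the hat.
After event 4: Rupert has the hat.
After event 5: Oscar has the hat.

Answer: Oscar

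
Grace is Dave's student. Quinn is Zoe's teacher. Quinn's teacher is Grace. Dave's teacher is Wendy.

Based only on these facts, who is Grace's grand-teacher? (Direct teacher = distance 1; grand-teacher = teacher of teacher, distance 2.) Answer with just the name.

Reconstructing the teacher chain from the given facts:
  Wendy -> Dave -> Grace -> Quinn -> Zoe
(each arrow means 'teacher of the next')
Positions in the chain (0 = top):
  position of Wendy: 0
  position of Dave: 1
  position of Grace: 2
  position of Quinn: 3
  position of Zoe: 4

Grace is at position 2; the grand-teacher is 2 steps up the chain, i.e. position 0: Wendy.

Answer: Wendy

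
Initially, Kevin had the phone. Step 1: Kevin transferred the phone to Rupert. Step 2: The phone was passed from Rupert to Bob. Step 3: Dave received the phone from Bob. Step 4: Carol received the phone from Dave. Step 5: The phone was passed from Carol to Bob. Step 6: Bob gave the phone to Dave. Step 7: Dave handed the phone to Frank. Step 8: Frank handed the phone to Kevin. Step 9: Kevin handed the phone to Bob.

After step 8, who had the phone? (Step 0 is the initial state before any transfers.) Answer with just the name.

Answer: Kevin

Derivation:
Tracking the phone holder through step 8:
After step 0 (start): Kevin
After step 1: Rupert
After step 2: Bob
After step 3: Dave
After step 4: Carol
After step 5: Bob
After step 6: Dave
After step 7: Frank
After step 8: Kevin

At step 8, the holder is Kevin.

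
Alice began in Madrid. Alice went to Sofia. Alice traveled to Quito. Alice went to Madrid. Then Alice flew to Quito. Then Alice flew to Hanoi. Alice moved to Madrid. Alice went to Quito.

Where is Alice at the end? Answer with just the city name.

Tracking Alice's location:
Start: Alice is in Madrid.
After move 1: Madrid -> Sofia. Alice is in Sofia.
After move 2: Sofia -> Quito. Alice is in Quito.
After move 3: Quito -> Madrid. Alice is in Madrid.
After move 4: Madrid -> Quito. Alice is in Quito.
After move 5: Quito -> Hanoi. Alice is in Hanoi.
After move 6: Hanoi -> Madrid. Alice is in Madrid.
After move 7: Madrid -> Quito. Alice is in Quito.

Answer: Quito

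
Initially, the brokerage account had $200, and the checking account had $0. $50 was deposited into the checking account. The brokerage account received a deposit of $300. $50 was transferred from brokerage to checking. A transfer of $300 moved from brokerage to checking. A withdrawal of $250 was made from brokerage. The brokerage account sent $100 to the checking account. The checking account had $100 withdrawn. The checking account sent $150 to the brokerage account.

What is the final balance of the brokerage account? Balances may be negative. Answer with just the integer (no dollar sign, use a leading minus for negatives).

Answer: -50

Derivation:
Tracking account balances step by step:
Start: brokerage=200, checking=0
Event 1 (deposit 50 to checking): checking: 0 + 50 = 50. Balances: brokerage=200, checking=50
Event 2 (deposit 300 to brokerage): brokerage: 200 + 300 = 500. Balances: brokerage=500, checking=50
Event 3 (transfer 50 brokerage -> checking): brokerage: 500 - 50 = 450, checking: 50 + 50 = 100. Balances: brokerage=450, checking=100
Event 4 (transfer 300 brokerage -> checking): brokerage: 450 - 300 = 150, checking: 100 + 300 = 400. Balances: brokerage=150, checking=400
Event 5 (withdraw 250 from brokerage): brokerage: 150 - 250 = -100. Balances: brokerage=-100, checking=400
Event 6 (transfer 100 brokerage -> checking): brokerage: -100 - 100 = -200, checking: 400 + 100 = 500. Balances: brokerage=-200, checking=500
Event 7 (withdraw 100 from checking): checking: 500 - 100 = 400. Balances: brokerage=-200, checking=400
Event 8 (transfer 150 checking -> brokerage): checking: 400 - 150 = 250, brokerage: -200 + 150 = -50. Balances: brokerage=-50, checking=250

Final balance of brokerage: -50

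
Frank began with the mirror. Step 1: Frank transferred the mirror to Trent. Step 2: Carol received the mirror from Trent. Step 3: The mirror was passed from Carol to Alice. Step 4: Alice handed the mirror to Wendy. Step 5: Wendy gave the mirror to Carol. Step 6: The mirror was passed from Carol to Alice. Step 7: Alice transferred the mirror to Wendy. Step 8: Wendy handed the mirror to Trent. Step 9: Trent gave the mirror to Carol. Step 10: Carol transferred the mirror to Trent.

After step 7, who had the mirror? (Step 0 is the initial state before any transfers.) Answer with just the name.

Answer: Wendy

Derivation:
Tracking the mirror holder through step 7:
After step 0 (start): Frank
After step 1: Trent
After step 2: Carol
After step 3: Alice
After step 4: Wendy
After step 5: Carol
After step 6: Alice
After step 7: Wendy

At step 7, the holder is Wendy.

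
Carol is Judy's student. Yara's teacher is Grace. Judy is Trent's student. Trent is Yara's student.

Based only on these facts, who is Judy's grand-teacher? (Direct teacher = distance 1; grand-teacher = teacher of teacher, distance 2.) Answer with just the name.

Answer: Yara

Derivation:
Reconstructing the teacher chain from the given facts:
  Grace -> Yara -> Trent -> Judy -> Carol
(each arrow means 'teacher of the next')
Positions in the chain (0 = top):
  position of Grace: 0
  position of Yara: 1
  position of Trent: 2
  position of Judy: 3
  position of Carol: 4

Judy is at position 3; the grand-teacher is 2 steps up the chain, i.e. position 1: Yara.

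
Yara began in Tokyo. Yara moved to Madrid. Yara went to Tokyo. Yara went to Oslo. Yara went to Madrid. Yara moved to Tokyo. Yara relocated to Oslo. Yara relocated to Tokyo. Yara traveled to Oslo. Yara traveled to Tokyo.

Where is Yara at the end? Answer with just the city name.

Tracking Yara's location:
Start: Yara is in Tokyo.
After move 1: Tokyo -> Madrid. Yara is in Madrid.
After move 2: Madrid -> Tokyo. Yara is in Tokyo.
After move 3: Tokyo -> Oslo. Yara is in Oslo.
After move 4: Oslo -> Madrid. Yara is in Madrid.
After move 5: Madrid -> Tokyo. Yara is in Tokyo.
After move 6: Tokyo -> Oslo. Yara is in Oslo.
After move 7: Oslo -> Tokyo. Yara is in Tokyo.
After move 8: Tokyo -> Oslo. Yara is in Oslo.
After move 9: Oslo -> Tokyo. Yara is in Tokyo.

Answer: Tokyo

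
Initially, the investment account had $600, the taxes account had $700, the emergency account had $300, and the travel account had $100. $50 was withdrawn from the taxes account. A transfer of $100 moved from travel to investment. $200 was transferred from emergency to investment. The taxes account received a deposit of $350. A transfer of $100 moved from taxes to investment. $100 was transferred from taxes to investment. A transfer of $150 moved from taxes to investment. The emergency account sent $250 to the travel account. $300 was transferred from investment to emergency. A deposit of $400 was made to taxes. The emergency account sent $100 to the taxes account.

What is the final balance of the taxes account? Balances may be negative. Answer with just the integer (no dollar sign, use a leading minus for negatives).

Tracking account balances step by step:
Start: investment=600, taxes=700, emergency=300, travel=100
Event 1 (withdraw 50 from taxes): taxes: 700 - 50 = 650. Balances: investment=600, taxes=650, emergency=300, travel=100
Event 2 (transfer 100 travel -> investment): travel: 100 - 100 = 0, investment: 600 + 100 = 700. Balances: investment=700, taxes=650, emergency=300, travel=0
Event 3 (transfer 200 emergency -> investment): emergency: 300 - 200 = 100, investment: 700 + 200 = 900. Balances: investment=900, taxes=650, emergency=100, travel=0
Event 4 (deposit 350 to taxes): taxes: 650 + 350 = 1000. Balances: investment=900, taxes=1000, emergency=100, travel=0
Event 5 (transfer 100 taxes -> investment): taxes: 1000 - 100 = 900, investment: 900 + 100 = 1000. Balances: investment=1000, taxes=900, emergency=100, travel=0
Event 6 (transfer 100 taxes -> investment): taxes: 900 - 100 = 800, investment: 1000 + 100 = 1100. Balances: investment=1100, taxes=800, emergency=100, travel=0
Event 7 (transfer 150 taxes -> investment): taxes: 800 - 150 = 650, investment: 1100 + 150 = 1250. Balances: investment=1250, taxes=650, emergency=100, travel=0
Event 8 (transfer 250 emergency -> travel): emergency: 100 - 250 = -150, travel: 0 + 250 = 250. Balances: investment=1250, taxes=650, emergency=-150, travel=250
Event 9 (transfer 300 investment -> emergency): investment: 1250 - 300 = 950, emergency: -150 + 300 = 150. Balances: investment=950, taxes=650, emergency=150, travel=250
Event 10 (deposit 400 to taxes): taxes: 650 + 400 = 1050. Balances: investment=950, taxes=1050, emergency=150, travel=250
Event 11 (transfer 100 emergency -> taxes): emergency: 150 - 100 = 50, taxes: 1050 + 100 = 1150. Balances: investment=950, taxes=1150, emergency=50, travel=250

Final balance of taxes: 1150

Answer: 1150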